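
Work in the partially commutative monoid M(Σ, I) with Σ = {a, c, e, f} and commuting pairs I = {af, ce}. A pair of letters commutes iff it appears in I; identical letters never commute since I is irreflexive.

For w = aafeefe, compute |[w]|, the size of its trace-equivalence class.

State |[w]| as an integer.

3

drop 0:a onto floor
drop 1:a onto {0:a}
drop 2:f onto floor
drop 3:e onto {1:a, 2:f}
drop 4:e onto {3:e}
drop 5:f onto {4:e}
drop 6:e onto {5:f}
ground layer = {0:a, 2:f}
drop-orders for the pieces not yet dropped (sum over which currently-grounded one goes next):
  1 to go: {6} 1
  2 to go: {5,6} 1
  3 to go: {4,5,6} 1
  4 to go: {3,4,5,6} 1
  5 to go: {1,3,4,5,6} 1  {2,3,4,5,6} 1
  if 0:a drops first: 2 orders
  if 2:f drops first: 1 orders
heap linearizations: 3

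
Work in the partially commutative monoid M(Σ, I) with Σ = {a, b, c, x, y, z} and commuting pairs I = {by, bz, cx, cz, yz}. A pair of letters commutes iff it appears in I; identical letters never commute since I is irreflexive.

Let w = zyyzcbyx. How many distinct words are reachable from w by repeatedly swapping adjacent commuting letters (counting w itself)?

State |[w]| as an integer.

piece 0:z — minimal
piece 1:y — minimal
piece 2:y rests on {1:y}
piece 3:z rests on {0:z}
piece 4:c rests on {2:y}
piece 5:b rests on {4:c}
piece 6:y rests on {4:c}
piece 7:x rests on {3:z, 5:b, 6:y}
minimal pieces: {0:z, 1:y}
ways to finish when only these pieces remain (= sum over removing one remaining piece with nothing left below it):
  1 left: {7}→1
  2 left: {3,7}→1  {5,7}→1  {6,7}→1
  3 left: {0,3,7}→1  {3,5,7}→2  {3,6,7}→2  {5,6,7}→2
  4 left: {0,3,5,7}→3  {0,3,6,7}→3  {3,5,6,7}→6  {4,5,6,7}→2
  5 left: {0,3,5,6,7}→12  {2,4,5,6,7}→2  {3,4,5,6,7}→8
  6 left: {0,3,4,5,6,7}→20  {1,2,4,5,6,7}→2  {2,3,4,5,6,7}→10
  placing 0:z first → 12 extensions
  placing 1:y first → 30 extensions
total linear extensions = 42

42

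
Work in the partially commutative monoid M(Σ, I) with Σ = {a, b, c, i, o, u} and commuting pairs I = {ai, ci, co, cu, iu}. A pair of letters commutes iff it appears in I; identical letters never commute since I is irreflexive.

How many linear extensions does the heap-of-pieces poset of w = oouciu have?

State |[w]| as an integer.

18

drop 0:o onto floor
drop 1:o onto {0:o}
drop 2:u onto {1:o}
drop 3:c onto floor
drop 4:i onto {1:o}
drop 5:u onto {2:u}
ground layer = {0:o, 3:c}
drop-orders for the pieces not yet dropped (sum over which currently-grounded one goes next):
  1 to go: {3} 1  {4} 1  {5} 1
  2 to go: {2,5} 1  {3,4} 2  {3,5} 2  {4,5} 2
  3 to go: {2,3,5} 3  {2,4,5} 3  {3,4,5} 6
  4 to go: {1,2,4,5} 3  {2,3,4,5} 12
  if 0:o drops first: 15 orders
  if 3:c drops first: 3 orders
heap linearizations: 18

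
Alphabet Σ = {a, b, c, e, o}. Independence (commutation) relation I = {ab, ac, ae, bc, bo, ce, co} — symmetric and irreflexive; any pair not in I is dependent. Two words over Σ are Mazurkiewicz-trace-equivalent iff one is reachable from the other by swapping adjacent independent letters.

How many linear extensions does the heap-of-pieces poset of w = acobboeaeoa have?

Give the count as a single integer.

385

drop 0:a onto floor
drop 1:c onto floor
drop 2:o onto {0:a}
drop 3:b onto floor
drop 4:b onto {3:b}
drop 5:o onto {2:o}
drop 6:e onto {4:b, 5:o}
drop 7:a onto {5:o}
drop 8:e onto {6:e}
drop 9:o onto {7:a, 8:e}
drop 10:a onto {9:o}
ground layer = {0:a, 1:c, 3:b}
drop-orders for the pieces not yet dropped (sum over which currently-grounded one goes next):
  1 to go: {1} 1  {10} 1
  2 to go: {1,10} 2  {9,10} 1
  3 to go: {1,9,10} 3  {7,9,10} 1  {8,9,10} 1
  4 to go: {1,7,9,10} 4  {1,8,9,10} 4  {6,8,9,10} 1  {7,8,9,10} 2
  5 to go: {1,6,8,9,10} 5  {1,7,8,9,10} 10  {4,6,8,9,10} 1  {6,7,8,9,10} 3
  6 to go: {1,4,6,8,9,10} 6  {1,6,7,8,9,10} 18  {3,4,6,8,9,10} 1  {4,6,7,8,9,10} 4  {5,6,7,8,9,10} 3
  7 to go: {1,3,4,6,8,9,10} 7  {1,4,6,7,8,9,10} 28  {1,5,6,7,8,9,10} 21  {2,5,6,7,8,9,10} 3  {3,4,6,7,8,9,10} 5  {4,5,6,7,8,9,10} 7
  8 to go: {0,2,5,6,7,8,9,10} 3  {1,2,5,6,7,8,9,10} 24  {1,3,4,6,7,8,9,10} 40  {1,4,5,6,7,8,9,10} 56  {2,4,5,6,7,8,9,10} 10  {3,4,5,6,7,8,9,10} 12
  9 to go: {0,1,2,5,6,7,8,9,10} 27  {0,2,4,5,6,7,8,9,10} 13  {1,2,4,5,6,7,8,9,10} 90  {1,3,4,5,6,7,8,9,10} 108  {2,3,4,5,6,7,8,9,10} 22
  if 0:a drops first: 220 orders
  if 1:c drops first: 35 orders
  if 3:b drops first: 130 orders
heap linearizations: 385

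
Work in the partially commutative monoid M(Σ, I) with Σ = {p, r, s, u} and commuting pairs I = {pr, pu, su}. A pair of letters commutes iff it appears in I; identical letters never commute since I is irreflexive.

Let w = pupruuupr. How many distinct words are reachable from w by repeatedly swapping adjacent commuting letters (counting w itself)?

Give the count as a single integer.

#0=p has no predecessor
#1=u has no predecessor
#2=p depends on [0:p]
#3=r depends on [1:u]
#4=u depends on [3:r]
#5=u depends on [4:u]
#6=u depends on [5:u]
#7=p depends on [2:p]
#8=r depends on [6:u]
sources: [0:p, 1:u]
N(rest) = Σ N(rest − s) over sources s of rest; N(one piece) = 1:
  size 1 → [7]=1  [8]=1
  size 2 → [2,7]=1  [6,8]=1  [7,8]=2
  size 3 → [0,2,7]=1  [2,7,8]=3  [5,6,8]=1  [6,7,8]=3
  size 4 → [0,2,7,8]=4  [2,6,7,8]=6  [4,5,6,8]=1  [5,6,7,8]=4
  size 5 → [0,2,6,7,8]=10  [2,5,6,7,8]=10  [3,4,5,6,8]=1  [4,5,6,7,8]=5
  size 6 → [0,2,5,6,7,8]=20  [1,3,4,5,6,8]=1  [2,4,5,6,7,8]=15  [3,4,5,6,7,8]=6
  size 7 → [0,2,4,5,6,7,8]=35  [1,3,4,5,6,7,8]=7  [2,3,4,5,6,7,8]=21
  first=0(p) contributes 28
  first=1(u) contributes 56
|[w]| = 84

84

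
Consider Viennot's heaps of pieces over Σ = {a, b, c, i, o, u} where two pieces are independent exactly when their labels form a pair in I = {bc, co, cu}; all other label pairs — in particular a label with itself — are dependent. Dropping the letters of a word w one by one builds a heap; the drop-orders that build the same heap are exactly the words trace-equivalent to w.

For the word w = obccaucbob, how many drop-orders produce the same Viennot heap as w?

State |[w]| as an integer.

#0=o has no predecessor
#1=b depends on [0:o]
#2=c has no predecessor
#3=c depends on [2:c]
#4=a depends on [1:b, 3:c]
#5=u depends on [4:a]
#6=c depends on [4:a]
#7=b depends on [5:u]
#8=o depends on [7:b]
#9=b depends on [8:o]
sources: [0:o, 2:c]
N(rest) = Σ N(rest − s) over sources s of rest; N(one piece) = 1:
  size 1 → [6]=1  [9]=1
  size 2 → [6,9]=2  [8,9]=1
  size 3 → [6,8,9]=3  [7,8,9]=1
  size 4 → [5,7,8,9]=1  [6,7,8,9]=4
  size 5 → [5,6,7,8,9]=5
  size 6 → [4,5,6,7,8,9]=5
  size 7 → [1,4,5,6,7,8,9]=5  [3,4,5,6,7,8,9]=5
  size 8 → [0,1,4,5,6,7,8,9]=5  [1,3,4,5,6,7,8,9]=10  [2,3,4,5,6,7,8,9]=5
  first=0(o) contributes 15
  first=2(c) contributes 15
|[w]| = 30

30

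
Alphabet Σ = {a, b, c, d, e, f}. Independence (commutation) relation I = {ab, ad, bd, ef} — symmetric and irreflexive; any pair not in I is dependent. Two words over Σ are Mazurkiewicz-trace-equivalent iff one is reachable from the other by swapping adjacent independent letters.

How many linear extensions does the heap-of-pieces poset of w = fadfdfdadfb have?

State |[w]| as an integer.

6

#0=f has no predecessor
#1=a depends on [0:f]
#2=d depends on [0:f]
#3=f depends on [1:a, 2:d]
#4=d depends on [3:f]
#5=f depends on [4:d]
#6=d depends on [5:f]
#7=a depends on [5:f]
#8=d depends on [6:d]
#9=f depends on [7:a, 8:d]
#10=b depends on [9:f]
sources: [0:f]
N(rest) = Σ N(rest − s) over sources s of rest; N(one piece) = 1:
  size 1 → [10]=1
  size 2 → [9,10]=1
  size 3 → [7,9,10]=1  [8,9,10]=1
  size 4 → [6,8,9,10]=1  [7,8,9,10]=2
  size 5 → [6,7,8,9,10]=3
  size 6 → [5,6,7,8,9,10]=3
  size 7 → [4,5,6,7,8,9,10]=3
  size 8 → [3,4,5,6,7,8,9,10]=3
  size 9 → [1,3,4,5,6,7,8,9,10]=3  [2,3,4,5,6,7,8,9,10]=3
  first=0(f) contributes 6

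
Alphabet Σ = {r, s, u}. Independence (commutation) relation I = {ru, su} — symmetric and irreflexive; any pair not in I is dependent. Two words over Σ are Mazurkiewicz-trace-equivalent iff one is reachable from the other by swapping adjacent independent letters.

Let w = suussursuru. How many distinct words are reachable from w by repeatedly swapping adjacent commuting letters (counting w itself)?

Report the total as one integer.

462

#0=s has no predecessor
#1=u has no predecessor
#2=u depends on [1:u]
#3=s depends on [0:s]
#4=s depends on [3:s]
#5=u depends on [2:u]
#6=r depends on [4:s]
#7=s depends on [6:r]
#8=u depends on [5:u]
#9=r depends on [7:s]
#10=u depends on [8:u]
sources: [0:s, 1:u]
N(rest) = Σ N(rest − s) over sources s of rest; N(one piece) = 1:
  size 1 → [9]=1  [10]=1
  size 2 → [7,9]=1  [8,10]=1  [9,10]=2
  size 3 → [5,8,10]=1  [6,7,9]=1  [7,9,10]=3  [8,9,10]=3
  size 4 → [2,5,8,10]=1  [4,6,7,9]=1  [5,8,9,10]=4  [6,7,9,10]=4  [7,8,9,10]=6
  size 5 → [1,2,5,8,10]=1  [2,5,8,9,10]=5  [3,4,6,7,9]=1  [4,6,7,9,10]=5  [5,7,8,9,10]=10  [6,7,8,9,10]=10
  size 6 → [0,3,4,6,7,9]=1  [1,2,5,8,9,10]=6  [2,5,7,8,9,10]=15  [3,4,6,7,9,10]=6  [4,6,7,8,9,10]=15  [5,6,7,8,9,10]=20
  size 7 → [0,3,4,6,7,9,10]=7  [1,2,5,7,8,9,10]=21  [2,5,6,7,8,9,10]=35  [3,4,6,7,8,9,10]=21  [4,5,6,7,8,9,10]=35
  size 8 → [0,3,4,6,7,8,9,10]=28  [1,2,5,6,7,8,9,10]=56  [2,4,5,6,7,8,9,10]=70  [3,4,5,6,7,8,9,10]=56
  size 9 → [0,3,4,5,6,7,8,9,10]=84  [1,2,4,5,6,7,8,9,10]=126  [2,3,4,5,6,7,8,9,10]=126
  first=0(s) contributes 252
  first=1(u) contributes 210
|[w]| = 462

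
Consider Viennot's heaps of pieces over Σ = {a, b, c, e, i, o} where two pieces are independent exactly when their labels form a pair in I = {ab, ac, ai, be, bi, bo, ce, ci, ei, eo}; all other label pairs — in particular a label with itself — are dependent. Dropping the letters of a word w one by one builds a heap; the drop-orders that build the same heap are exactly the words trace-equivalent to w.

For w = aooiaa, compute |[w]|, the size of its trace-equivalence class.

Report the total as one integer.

piece 0:a — minimal
piece 1:o rests on {0:a}
piece 2:o rests on {1:o}
piece 3:i rests on {2:o}
piece 4:a rests on {2:o}
piece 5:a rests on {4:a}
minimal pieces: {0:a}
ways to finish when only these pieces remain (= sum over removing one remaining piece with nothing left below it):
  1 left: {3}→1  {5}→1
  2 left: {3,5}→2  {4,5}→1
  3 left: {3,4,5}→3
  4 left: {2,3,4,5}→3
  placing 0:a first → 3 extensions

3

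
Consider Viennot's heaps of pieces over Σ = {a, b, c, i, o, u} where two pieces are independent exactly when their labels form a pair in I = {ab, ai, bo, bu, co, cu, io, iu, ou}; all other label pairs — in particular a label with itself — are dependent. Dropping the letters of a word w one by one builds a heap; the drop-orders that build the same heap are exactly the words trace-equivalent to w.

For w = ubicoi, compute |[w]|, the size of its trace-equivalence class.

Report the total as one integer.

30

piece 0:u — minimal
piece 1:b — minimal
piece 2:i rests on {1:b}
piece 3:c rests on {2:i}
piece 4:o — minimal
piece 5:i rests on {3:c}
minimal pieces: {0:u, 1:b, 4:o}
ways to finish when only these pieces remain (= sum over removing one remaining piece with nothing left below it):
  1 left: {0}→1  {4}→1  {5}→1
  2 left: {0,4}→2  {0,5}→2  {3,5}→1  {4,5}→2
  3 left: {0,3,5}→3  {0,4,5}→6  {2,3,5}→1  {3,4,5}→3
  4 left: {0,2,3,5}→4  {0,3,4,5}→12  {1,2,3,5}→1  {2,3,4,5}→4
  placing 0:u first → 5 extensions
  placing 1:b first → 20 extensions
  placing 4:o first → 5 extensions
total linear extensions = 30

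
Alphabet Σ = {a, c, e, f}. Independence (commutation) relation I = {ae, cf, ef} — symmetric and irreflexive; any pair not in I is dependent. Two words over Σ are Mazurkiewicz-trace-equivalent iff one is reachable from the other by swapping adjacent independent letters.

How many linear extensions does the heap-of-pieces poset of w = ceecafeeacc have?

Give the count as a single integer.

drop 0:c onto floor
drop 1:e onto {0:c}
drop 2:e onto {1:e}
drop 3:c onto {2:e}
drop 4:a onto {3:c}
drop 5:f onto {4:a}
drop 6:e onto {3:c}
drop 7:e onto {6:e}
drop 8:a onto {5:f}
drop 9:c onto {7:e, 8:a}
drop 10:c onto {9:c}
ground layer = {0:c}
drop-orders for the pieces not yet dropped (sum over which currently-grounded one goes next):
  1 to go: {10} 1
  2 to go: {9,10} 1
  3 to go: {7,9,10} 1  {8,9,10} 1
  4 to go: {5,8,9,10} 1  {6,7,9,10} 1  {7,8,9,10} 2
  5 to go: {4,5,8,9,10} 1  {5,7,8,9,10} 3  {6,7,8,9,10} 3
  6 to go: {4,5,7,8,9,10} 4  {5,6,7,8,9,10} 6
  7 to go: {4,5,6,7,8,9,10} 10
  8 to go: {3,4,5,6,7,8,9,10} 10
  9 to go: {2,3,4,5,6,7,8,9,10} 10
  if 0:c drops first: 10 orders

10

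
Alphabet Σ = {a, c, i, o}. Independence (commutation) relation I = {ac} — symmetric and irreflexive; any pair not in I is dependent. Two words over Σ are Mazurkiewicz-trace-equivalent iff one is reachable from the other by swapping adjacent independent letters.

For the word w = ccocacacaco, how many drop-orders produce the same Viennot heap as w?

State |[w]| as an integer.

35

#0=c has no predecessor
#1=c depends on [0:c]
#2=o depends on [1:c]
#3=c depends on [2:o]
#4=a depends on [2:o]
#5=c depends on [3:c]
#6=a depends on [4:a]
#7=c depends on [5:c]
#8=a depends on [6:a]
#9=c depends on [7:c]
#10=o depends on [8:a, 9:c]
sources: [0:c]
N(rest) = Σ N(rest − s) over sources s of rest; N(one piece) = 1:
  size 1 → [10]=1
  size 2 → [8,10]=1  [9,10]=1
  size 3 → [6,8,10]=1  [7,9,10]=1  [8,9,10]=2
  size 4 → [4,6,8,10]=1  [5,7,9,10]=1  [6,8,9,10]=3  [7,8,9,10]=3
  size 5 → [3,5,7,9,10]=1  [4,6,8,9,10]=4  [5,7,8,9,10]=4  [6,7,8,9,10]=6
  size 6 → [3,5,7,8,9,10]=5  [4,6,7,8,9,10]=10  [5,6,7,8,9,10]=10
  size 7 → [3,5,6,7,8,9,10]=15  [4,5,6,7,8,9,10]=20
  size 8 → [3,4,5,6,7,8,9,10]=35
  size 9 → [2,3,4,5,6,7,8,9,10]=35
  first=0(c) contributes 35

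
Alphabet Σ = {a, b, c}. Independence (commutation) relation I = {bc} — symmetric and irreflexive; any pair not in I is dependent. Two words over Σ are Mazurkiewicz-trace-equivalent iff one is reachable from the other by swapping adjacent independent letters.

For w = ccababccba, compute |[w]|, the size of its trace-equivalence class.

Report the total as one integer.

piece 0:c — minimal
piece 1:c rests on {0:c}
piece 2:a rests on {1:c}
piece 3:b rests on {2:a}
piece 4:a rests on {3:b}
piece 5:b rests on {4:a}
piece 6:c rests on {4:a}
piece 7:c rests on {6:c}
piece 8:b rests on {5:b}
piece 9:a rests on {7:c, 8:b}
minimal pieces: {0:c}
ways to finish when only these pieces remain (= sum over removing one remaining piece with nothing left below it):
  1 left: {9}→1
  2 left: {7,9}→1  {8,9}→1
  3 left: {5,8,9}→1  {6,7,9}→1  {7,8,9}→2
  4 left: {5,7,8,9}→3  {6,7,8,9}→3
  5 left: {5,6,7,8,9}→6
  6 left: {4,5,6,7,8,9}→6
  7 left: {3,4,5,6,7,8,9}→6
  8 left: {2,3,4,5,6,7,8,9}→6
  placing 0:c first → 6 extensions

6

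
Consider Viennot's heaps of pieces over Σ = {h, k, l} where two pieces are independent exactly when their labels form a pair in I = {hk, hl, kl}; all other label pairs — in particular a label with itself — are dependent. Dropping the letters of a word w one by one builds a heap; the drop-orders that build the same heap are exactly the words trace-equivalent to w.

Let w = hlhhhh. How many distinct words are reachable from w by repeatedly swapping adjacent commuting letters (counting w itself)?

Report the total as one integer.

6

drop 0:h onto floor
drop 1:l onto floor
drop 2:h onto {0:h}
drop 3:h onto {2:h}
drop 4:h onto {3:h}
drop 5:h onto {4:h}
ground layer = {0:h, 1:l}
drop-orders for the pieces not yet dropped (sum over which currently-grounded one goes next):
  1 to go: {1} 1  {5} 1
  2 to go: {1,5} 2  {4,5} 1
  3 to go: {1,4,5} 3  {3,4,5} 1
  4 to go: {1,3,4,5} 4  {2,3,4,5} 1
  if 0:h drops first: 5 orders
  if 1:l drops first: 1 orders
heap linearizations: 6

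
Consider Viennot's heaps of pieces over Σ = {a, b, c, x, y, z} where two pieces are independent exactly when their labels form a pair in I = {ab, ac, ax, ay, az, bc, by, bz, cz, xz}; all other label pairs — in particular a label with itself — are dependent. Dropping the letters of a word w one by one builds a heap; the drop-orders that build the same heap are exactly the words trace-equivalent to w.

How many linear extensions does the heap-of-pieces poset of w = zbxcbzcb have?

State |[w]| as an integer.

168

drop 0:z onto floor
drop 1:b onto floor
drop 2:x onto {1:b}
drop 3:c onto {2:x}
drop 4:b onto {2:x}
drop 5:z onto {0:z}
drop 6:c onto {3:c}
drop 7:b onto {4:b}
ground layer = {0:z, 1:b}
drop-orders for the pieces not yet dropped (sum over which currently-grounded one goes next):
  1 to go: {5} 1  {6} 1  {7} 1
  2 to go: {0,5} 1  {3,6} 1  {4,7} 1  {5,6} 2  {5,7} 2  {6,7} 2
  3 to go: {0,5,6} 3  {0,5,7} 3  {3,5,6} 3  {3,6,7} 3  {4,5,7} 3  {4,6,7} 3  {5,6,7} 6
  4 to go: {0,3,5,6} 6  {0,4,5,7} 6  {0,5,6,7} 12  {3,4,6,7} 6  {3,5,6,7} 12  {4,5,6,7} 12
  5 to go: {0,3,5,6,7} 30  {0,4,5,6,7} 30  {2,3,4,6,7} 6  {3,4,5,6,7} 30
  6 to go: {0,3,4,5,6,7} 90  {1,2,3,4,6,7} 6  {2,3,4,5,6,7} 36
  if 0:z drops first: 42 orders
  if 1:b drops first: 126 orders
heap linearizations: 168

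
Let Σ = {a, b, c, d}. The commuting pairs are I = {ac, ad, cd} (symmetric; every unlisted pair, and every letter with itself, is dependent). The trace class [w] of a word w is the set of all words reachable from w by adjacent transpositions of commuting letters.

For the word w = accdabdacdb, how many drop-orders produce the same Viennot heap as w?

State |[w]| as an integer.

360

0(a) covers ∅
1(c) covers ∅
2(c) covers 1:c
3(d) covers ∅
4(a) covers 0:a
5(b) covers 2:c, 3:d, 4:a
6(d) covers 5:b
7(a) covers 5:b
8(c) covers 5:b
9(d) covers 6:d
10(b) covers 7:a, 8:c, 9:d
floor of heap: 0:a, 1:c, 3:d
completions by unplaced set U, small U first (add the entries for U minus each lowest piece of U):
  |U|=1: {10}:1
  |U|=2: {7,10}:1  {8,10}:1  {9,10}:1
  |U|=3: {6,9,10}:1  {7,8,10}:2  {7,9,10}:2  {8,9,10}:2
  |U|=4: {6,7,9,10}:3  {6,8,9,10}:3  {7,8,9,10}:6
  |U|=5: {6,7,8,9,10}:12
  |U|=6: {5,6,7,8,9,10}:12
  |U|=7: {2,5,6,7,8,9,10}:12  {3,5,6,7,8,9,10}:12  {4,5,6,7,8,9,10}:12
  |U|=8: {0,4,5,6,7,8,9,10}:12  {1,2,5,6,7,8,9,10}:12  {2,3,5,6,7,8,9,10}:24  {2,4,5,6,7,8,9,10}:24  {3,4,5,6,7,8,9,10}:24
  |U|=9: {0,2,4,5,6,7,8,9,10}:36  {0,3,4,5,6,7,8,9,10}:36  {1,2,3,5,6,7,8,9,10}:36  {1,2,4,5,6,7,8,9,10}:36  {2,3,4,5,6,7,8,9,10}:72
  start at 0(a): 144
  start at 1(c): 144
  start at 3(d): 72
sum over floor = 360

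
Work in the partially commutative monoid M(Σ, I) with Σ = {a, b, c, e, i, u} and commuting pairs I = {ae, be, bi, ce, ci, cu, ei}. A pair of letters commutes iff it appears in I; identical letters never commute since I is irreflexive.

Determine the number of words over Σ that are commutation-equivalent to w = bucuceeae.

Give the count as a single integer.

52

#0=b has no predecessor
#1=u depends on [0:b]
#2=c depends on [0:b]
#3=u depends on [1:u]
#4=c depends on [2:c]
#5=e depends on [3:u]
#6=e depends on [5:e]
#7=a depends on [3:u, 4:c]
#8=e depends on [6:e]
sources: [0:b]
N(rest) = Σ N(rest − s) over sources s of rest; N(one piece) = 1:
  size 1 → [7]=1  [8]=1
  size 2 → [4,7]=1  [6,8]=1  [7,8]=2
  size 3 → [2,4,7]=1  [4,7,8]=3  [5,6,8]=1  [6,7,8]=3
  size 4 → [2,4,7,8]=4  [4,6,7,8]=6  [5,6,7,8]=4
  size 5 → [2,4,6,7,8]=10  [3,5,6,7,8]=4  [4,5,6,7,8]=10
  size 6 → [1,3,5,6,7,8]=4  [2,4,5,6,7,8]=20  [3,4,5,6,7,8]=14
  size 7 → [1,3,4,5,6,7,8]=18  [2,3,4,5,6,7,8]=34
  first=0(b) contributes 52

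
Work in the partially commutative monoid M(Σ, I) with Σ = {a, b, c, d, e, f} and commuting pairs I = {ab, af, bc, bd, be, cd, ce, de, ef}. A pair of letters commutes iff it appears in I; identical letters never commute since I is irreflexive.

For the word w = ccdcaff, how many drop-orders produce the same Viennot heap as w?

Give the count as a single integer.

0(c) covers ∅
1(c) covers 0:c
2(d) covers ∅
3(c) covers 1:c
4(a) covers 2:d, 3:c
5(f) covers 2:d, 3:c
6(f) covers 5:f
floor of heap: 0:c, 2:d
completions by unplaced set U, small U first (add the entries for U minus each lowest piece of U):
  |U|=1: {4}:1  {6}:1
  |U|=2: {4,6}:2  {5,6}:1
  |U|=3: {4,5,6}:3
  |U|=4: {2,4,5,6}:3  {3,4,5,6}:3
  |U|=5: {1,3,4,5,6}:3  {2,3,4,5,6}:6
  start at 0(c): 9
  start at 2(d): 3
sum over floor = 12

12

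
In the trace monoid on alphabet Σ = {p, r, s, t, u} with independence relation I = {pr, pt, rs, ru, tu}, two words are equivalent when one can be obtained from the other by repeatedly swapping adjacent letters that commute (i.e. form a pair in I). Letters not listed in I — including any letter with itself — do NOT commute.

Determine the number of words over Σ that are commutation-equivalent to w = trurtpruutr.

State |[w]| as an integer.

330

piece 0:t — minimal
piece 1:r rests on {0:t}
piece 2:u — minimal
piece 3:r rests on {1:r}
piece 4:t rests on {3:r}
piece 5:p rests on {2:u}
piece 6:r rests on {4:t}
piece 7:u rests on {5:p}
piece 8:u rests on {7:u}
piece 9:t rests on {6:r}
piece 10:r rests on {9:t}
minimal pieces: {0:t, 2:u}
ways to finish when only these pieces remain (= sum over removing one remaining piece with nothing left below it):
  1 left: {8}→1  {10}→1
  2 left: {7,8}→1  {8,10}→2  {9,10}→1
  3 left: {5,7,8}→1  {6,9,10}→1  {7,8,10}→3  {8,9,10}→3
  4 left: {2,5,7,8}→1  {4,6,9,10}→1  {5,7,8,10}→4  {6,8,9,10}→4  {7,8,9,10}→6
  5 left: {2,5,7,8,10}→5  {3,4,6,9,10}→1  {4,6,8,9,10}→5  {5,7,8,9,10}→10  {6,7,8,9,10}→10
  6 left: {1,3,4,6,9,10}→1  {2,5,7,8,9,10}→15  {3,4,6,8,9,10}→6  {4,6,7,8,9,10}→15  {5,6,7,8,9,10}→20
  7 left: {0,1,3,4,6,9,10}→1  {1,3,4,6,8,9,10}→7  {2,5,6,7,8,9,10}→35  {3,4,6,7,8,9,10}→21  {4,5,6,7,8,9,10}→35
  8 left: {0,1,3,4,6,8,9,10}→8  {1,3,4,6,7,8,9,10}→28  {2,4,5,6,7,8,9,10}→70  {3,4,5,6,7,8,9,10}→56
  9 left: {0,1,3,4,6,7,8,9,10}→36  {1,3,4,5,6,7,8,9,10}→84  {2,3,4,5,6,7,8,9,10}→126
  placing 0:t first → 210 extensions
  placing 2:u first → 120 extensions
total linear extensions = 330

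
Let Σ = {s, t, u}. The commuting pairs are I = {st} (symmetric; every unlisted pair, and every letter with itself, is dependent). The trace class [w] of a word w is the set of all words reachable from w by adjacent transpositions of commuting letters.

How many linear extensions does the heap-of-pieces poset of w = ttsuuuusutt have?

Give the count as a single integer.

3

0(t) covers ∅
1(t) covers 0:t
2(s) covers ∅
3(u) covers 1:t, 2:s
4(u) covers 3:u
5(u) covers 4:u
6(u) covers 5:u
7(s) covers 6:u
8(u) covers 7:s
9(t) covers 8:u
10(t) covers 9:t
floor of heap: 0:t, 2:s
completions by unplaced set U, small U first (add the entries for U minus each lowest piece of U):
  |U|=1: {10}:1
  |U|=2: {9,10}:1
  |U|=3: {8,9,10}:1
  |U|=4: {7,8,9,10}:1
  |U|=5: {6,7,8,9,10}:1
  |U|=6: {5,6,7,8,9,10}:1
  |U|=7: {4,5,6,7,8,9,10}:1
  |U|=8: {3,4,5,6,7,8,9,10}:1
  |U|=9: {1,3,4,5,6,7,8,9,10}:1  {2,3,4,5,6,7,8,9,10}:1
  start at 0(t): 2
  start at 2(s): 1
sum over floor = 3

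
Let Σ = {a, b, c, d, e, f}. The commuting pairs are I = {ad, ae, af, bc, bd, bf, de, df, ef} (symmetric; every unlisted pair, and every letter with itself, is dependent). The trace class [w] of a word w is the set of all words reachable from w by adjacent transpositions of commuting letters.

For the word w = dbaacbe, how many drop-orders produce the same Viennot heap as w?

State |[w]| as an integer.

0(d) covers ∅
1(b) covers ∅
2(a) covers 1:b
3(a) covers 2:a
4(c) covers 0:d, 3:a
5(b) covers 3:a
6(e) covers 4:c, 5:b
floor of heap: 0:d, 1:b
completions by unplaced set U, small U first (add the entries for U minus each lowest piece of U):
  |U|=1: {6}:1
  |U|=2: {4,6}:1  {5,6}:1
  |U|=3: {0,4,6}:1  {4,5,6}:2
  |U|=4: {0,4,5,6}:3  {3,4,5,6}:2
  |U|=5: {0,3,4,5,6}:5  {2,3,4,5,6}:2
  start at 0(d): 2
  start at 1(b): 7
sum over floor = 9

9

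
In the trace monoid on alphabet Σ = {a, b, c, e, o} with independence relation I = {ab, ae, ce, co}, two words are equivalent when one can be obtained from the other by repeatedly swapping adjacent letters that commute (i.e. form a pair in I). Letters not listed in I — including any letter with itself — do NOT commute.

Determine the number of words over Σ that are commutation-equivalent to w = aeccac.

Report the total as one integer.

drop 0:a onto floor
drop 1:e onto floor
drop 2:c onto {0:a}
drop 3:c onto {2:c}
drop 4:a onto {3:c}
drop 5:c onto {4:a}
ground layer = {0:a, 1:e}
drop-orders for the pieces not yet dropped (sum over which currently-grounded one goes next):
  1 to go: {1} 1  {5} 1
  2 to go: {1,5} 2  {4,5} 1
  3 to go: {1,4,5} 3  {3,4,5} 1
  4 to go: {1,3,4,5} 4  {2,3,4,5} 1
  if 0:a drops first: 5 orders
  if 1:e drops first: 1 orders
heap linearizations: 6

6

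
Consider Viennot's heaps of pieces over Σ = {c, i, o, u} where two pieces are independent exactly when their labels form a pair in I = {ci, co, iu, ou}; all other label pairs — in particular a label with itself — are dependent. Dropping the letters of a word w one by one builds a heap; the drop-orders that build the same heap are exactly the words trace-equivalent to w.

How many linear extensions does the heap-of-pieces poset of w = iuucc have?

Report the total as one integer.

5

0(i) covers ∅
1(u) covers ∅
2(u) covers 1:u
3(c) covers 2:u
4(c) covers 3:c
floor of heap: 0:i, 1:u
completions by unplaced set U, small U first (add the entries for U minus each lowest piece of U):
  |U|=1: {0}:1  {4}:1
  |U|=2: {0,4}:2  {3,4}:1
  |U|=3: {0,3,4}:3  {2,3,4}:1
  start at 0(i): 1
  start at 1(u): 4
sum over floor = 5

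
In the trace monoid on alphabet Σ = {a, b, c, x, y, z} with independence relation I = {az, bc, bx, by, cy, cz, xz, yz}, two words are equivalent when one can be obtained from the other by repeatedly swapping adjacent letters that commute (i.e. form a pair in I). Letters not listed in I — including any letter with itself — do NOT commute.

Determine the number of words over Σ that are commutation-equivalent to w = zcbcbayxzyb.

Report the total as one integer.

160

drop 0:z onto floor
drop 1:c onto floor
drop 2:b onto {0:z}
drop 3:c onto {1:c}
drop 4:b onto {2:b}
drop 5:a onto {3:c, 4:b}
drop 6:y onto {5:a}
drop 7:x onto {6:y}
drop 8:z onto {4:b}
drop 9:y onto {7:x}
drop 10:b onto {5:a, 8:z}
ground layer = {0:z, 1:c}
drop-orders for the pieces not yet dropped (sum over which currently-grounded one goes next):
  1 to go: {9} 1  {10} 1
  2 to go: {7,9} 1  {8,10} 1  {9,10} 2
  3 to go: {6,7,9} 1  {7,9,10} 3  {8,9,10} 3
  4 to go: {6,7,9,10} 4  {7,8,9,10} 6
  5 to go: {5,6,7,9,10} 4  {6,7,8,9,10} 10
  6 to go: {3,5,6,7,9,10} 4  {5,6,7,8,9,10} 14
  7 to go: {1,3,5,6,7,9,10} 4  {3,5,6,7,8,9,10} 18  {4,5,6,7,8,9,10} 14
  8 to go: {1,3,5,6,7,8,9,10} 22  {2,4,5,6,7,8,9,10} 14  {3,4,5,6,7,8,9,10} 32
  9 to go: {0,2,4,5,6,7,8,9,10} 14  {1,3,4,5,6,7,8,9,10} 54  {2,3,4,5,6,7,8,9,10} 46
  if 0:z drops first: 100 orders
  if 1:c drops first: 60 orders
heap linearizations: 160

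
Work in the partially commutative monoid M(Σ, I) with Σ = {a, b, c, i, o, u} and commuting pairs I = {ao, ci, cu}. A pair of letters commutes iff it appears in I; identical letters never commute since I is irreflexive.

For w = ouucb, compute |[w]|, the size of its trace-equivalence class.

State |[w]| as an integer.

3

drop 0:o onto floor
drop 1:u onto {0:o}
drop 2:u onto {1:u}
drop 3:c onto {0:o}
drop 4:b onto {2:u, 3:c}
ground layer = {0:o}
drop-orders for the pieces not yet dropped (sum over which currently-grounded one goes next):
  1 to go: {4} 1
  2 to go: {2,4} 1  {3,4} 1
  3 to go: {1,2,4} 1  {2,3,4} 2
  if 0:o drops first: 3 orders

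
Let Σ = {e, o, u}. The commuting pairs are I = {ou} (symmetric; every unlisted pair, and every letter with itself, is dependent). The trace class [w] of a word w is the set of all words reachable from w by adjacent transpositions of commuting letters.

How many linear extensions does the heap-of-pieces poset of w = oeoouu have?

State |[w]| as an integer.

6

piece 0:o — minimal
piece 1:e rests on {0:o}
piece 2:o rests on {1:e}
piece 3:o rests on {2:o}
piece 4:u rests on {1:e}
piece 5:u rests on {4:u}
minimal pieces: {0:o}
ways to finish when only these pieces remain (= sum over removing one remaining piece with nothing left below it):
  1 left: {3}→1  {5}→1
  2 left: {2,3}→1  {3,5}→2  {4,5}→1
  3 left: {2,3,5}→3  {3,4,5}→3
  4 left: {2,3,4,5}→6
  placing 0:o first → 6 extensions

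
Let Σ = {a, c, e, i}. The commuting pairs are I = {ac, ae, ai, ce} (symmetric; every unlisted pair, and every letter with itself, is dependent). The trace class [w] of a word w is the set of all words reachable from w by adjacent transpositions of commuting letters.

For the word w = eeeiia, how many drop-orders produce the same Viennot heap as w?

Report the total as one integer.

0(e) covers ∅
1(e) covers 0:e
2(e) covers 1:e
3(i) covers 2:e
4(i) covers 3:i
5(a) covers ∅
floor of heap: 0:e, 5:a
completions by unplaced set U, small U first (add the entries for U minus each lowest piece of U):
  |U|=1: {4}:1  {5}:1
  |U|=2: {3,4}:1  {4,5}:2
  |U|=3: {2,3,4}:1  {3,4,5}:3
  |U|=4: {1,2,3,4}:1  {2,3,4,5}:4
  start at 0(e): 5
  start at 5(a): 1
sum over floor = 6

6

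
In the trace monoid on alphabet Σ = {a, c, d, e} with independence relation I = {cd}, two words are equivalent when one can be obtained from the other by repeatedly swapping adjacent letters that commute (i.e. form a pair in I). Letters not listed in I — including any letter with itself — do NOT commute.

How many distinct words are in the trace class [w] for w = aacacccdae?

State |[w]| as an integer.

4

#0=a has no predecessor
#1=a depends on [0:a]
#2=c depends on [1:a]
#3=a depends on [2:c]
#4=c depends on [3:a]
#5=c depends on [4:c]
#6=c depends on [5:c]
#7=d depends on [3:a]
#8=a depends on [6:c, 7:d]
#9=e depends on [8:a]
sources: [0:a]
N(rest) = Σ N(rest − s) over sources s of rest; N(one piece) = 1:
  size 1 → [9]=1
  size 2 → [8,9]=1
  size 3 → [6,8,9]=1  [7,8,9]=1
  size 4 → [5,6,8,9]=1  [6,7,8,9]=2
  size 5 → [4,5,6,8,9]=1  [5,6,7,8,9]=3
  size 6 → [4,5,6,7,8,9]=4
  size 7 → [3,4,5,6,7,8,9]=4
  size 8 → [2,3,4,5,6,7,8,9]=4
  first=0(a) contributes 4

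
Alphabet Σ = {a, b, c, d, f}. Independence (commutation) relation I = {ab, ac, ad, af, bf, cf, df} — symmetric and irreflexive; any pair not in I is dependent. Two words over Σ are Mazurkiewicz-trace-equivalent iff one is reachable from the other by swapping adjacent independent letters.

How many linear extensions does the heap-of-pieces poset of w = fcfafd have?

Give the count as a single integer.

drop 0:f onto floor
drop 1:c onto floor
drop 2:f onto {0:f}
drop 3:a onto floor
drop 4:f onto {2:f}
drop 5:d onto {1:c}
ground layer = {0:f, 1:c, 3:a}
drop-orders for the pieces not yet dropped (sum over which currently-grounded one goes next):
  1 to go: {3} 1  {4} 1  {5} 1
  2 to go: {1,5} 1  {2,4} 1  {3,4} 2  {3,5} 2  {4,5} 2
  3 to go: {0,2,4} 1  {1,3,5} 3  {1,4,5} 3  {2,3,4} 3  {2,4,5} 3  {3,4,5} 6
  4 to go: {0,2,3,4} 4  {0,2,4,5} 4  {1,2,4,5} 6  {1,3,4,5} 12  {2,3,4,5} 12
  if 0:f drops first: 30 orders
  if 1:c drops first: 20 orders
  if 3:a drops first: 10 orders
heap linearizations: 60

60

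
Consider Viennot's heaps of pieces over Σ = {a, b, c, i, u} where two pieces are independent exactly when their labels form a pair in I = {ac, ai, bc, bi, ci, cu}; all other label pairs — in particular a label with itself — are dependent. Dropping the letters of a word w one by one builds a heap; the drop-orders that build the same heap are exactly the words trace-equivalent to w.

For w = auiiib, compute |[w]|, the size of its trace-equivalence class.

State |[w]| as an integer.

4

piece 0:a — minimal
piece 1:u rests on {0:a}
piece 2:i rests on {1:u}
piece 3:i rests on {2:i}
piece 4:i rests on {3:i}
piece 5:b rests on {1:u}
minimal pieces: {0:a}
ways to finish when only these pieces remain (= sum over removing one remaining piece with nothing left below it):
  1 left: {4}→1  {5}→1
  2 left: {3,4}→1  {4,5}→2
  3 left: {2,3,4}→1  {3,4,5}→3
  4 left: {2,3,4,5}→4
  placing 0:a first → 4 extensions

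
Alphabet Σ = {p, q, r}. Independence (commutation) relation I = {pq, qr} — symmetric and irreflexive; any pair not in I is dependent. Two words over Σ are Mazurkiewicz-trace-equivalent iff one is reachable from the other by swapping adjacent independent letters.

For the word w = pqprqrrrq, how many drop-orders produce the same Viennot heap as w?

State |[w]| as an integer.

84

drop 0:p onto floor
drop 1:q onto floor
drop 2:p onto {0:p}
drop 3:r onto {2:p}
drop 4:q onto {1:q}
drop 5:r onto {3:r}
drop 6:r onto {5:r}
drop 7:r onto {6:r}
drop 8:q onto {4:q}
ground layer = {0:p, 1:q}
drop-orders for the pieces not yet dropped (sum over which currently-grounded one goes next):
  1 to go: {7} 1  {8} 1
  2 to go: {4,8} 1  {6,7} 1  {7,8} 2
  3 to go: {1,4,8} 1  {4,7,8} 3  {5,6,7} 1  {6,7,8} 3
  4 to go: {1,4,7,8} 4  {3,5,6,7} 1  {4,6,7,8} 6  {5,6,7,8} 4
  5 to go: {1,4,6,7,8} 10  {2,3,5,6,7} 1  {3,5,6,7,8} 5  {4,5,6,7,8} 10
  6 to go: {0,2,3,5,6,7} 1  {1,4,5,6,7,8} 20  {2,3,5,6,7,8} 6  {3,4,5,6,7,8} 15
  7 to go: {0,2,3,5,6,7,8} 7  {1,3,4,5,6,7,8} 35  {2,3,4,5,6,7,8} 21
  if 0:p drops first: 56 orders
  if 1:q drops first: 28 orders
heap linearizations: 84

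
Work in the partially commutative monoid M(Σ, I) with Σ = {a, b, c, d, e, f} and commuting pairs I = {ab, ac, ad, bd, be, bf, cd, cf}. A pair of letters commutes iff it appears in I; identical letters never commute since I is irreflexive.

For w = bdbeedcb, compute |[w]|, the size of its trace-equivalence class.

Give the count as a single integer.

35

0(b) covers ∅
1(d) covers ∅
2(b) covers 0:b
3(e) covers 1:d
4(e) covers 3:e
5(d) covers 4:e
6(c) covers 2:b, 4:e
7(b) covers 6:c
floor of heap: 0:b, 1:d
completions by unplaced set U, small U first (add the entries for U minus each lowest piece of U):
  |U|=1: {5}:1  {7}:1
  |U|=2: {5,7}:2  {6,7}:1
  |U|=3: {2,6,7}:1  {5,6,7}:3
  |U|=4: {0,2,6,7}:1  {2,5,6,7}:4  {4,5,6,7}:3
  |U|=5: {0,2,5,6,7}:5  {2,4,5,6,7}:7  {3,4,5,6,7}:3
  |U|=6: {0,2,4,5,6,7}:12  {1,3,4,5,6,7}:3  {2,3,4,5,6,7}:10
  start at 0(b): 13
  start at 1(d): 22
sum over floor = 35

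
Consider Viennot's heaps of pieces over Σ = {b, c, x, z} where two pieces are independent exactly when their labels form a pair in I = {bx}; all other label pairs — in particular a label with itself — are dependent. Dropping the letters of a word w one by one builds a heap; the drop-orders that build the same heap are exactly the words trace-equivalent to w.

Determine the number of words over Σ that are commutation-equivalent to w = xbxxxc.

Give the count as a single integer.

5

0(x) covers ∅
1(b) covers ∅
2(x) covers 0:x
3(x) covers 2:x
4(x) covers 3:x
5(c) covers 1:b, 4:x
floor of heap: 0:x, 1:b
completions by unplaced set U, small U first (add the entries for U minus each lowest piece of U):
  |U|=1: {5}:1
  |U|=2: {1,5}:1  {4,5}:1
  |U|=3: {1,4,5}:2  {3,4,5}:1
  |U|=4: {1,3,4,5}:3  {2,3,4,5}:1
  start at 0(x): 4
  start at 1(b): 1
sum over floor = 5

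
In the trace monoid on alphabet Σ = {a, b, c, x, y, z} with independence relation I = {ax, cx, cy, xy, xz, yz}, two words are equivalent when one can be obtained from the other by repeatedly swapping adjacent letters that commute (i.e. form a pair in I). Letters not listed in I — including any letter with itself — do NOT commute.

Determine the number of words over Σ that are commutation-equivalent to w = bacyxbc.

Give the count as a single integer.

8

#0=b has no predecessor
#1=a depends on [0:b]
#2=c depends on [1:a]
#3=y depends on [1:a]
#4=x depends on [0:b]
#5=b depends on [2:c, 3:y, 4:x]
#6=c depends on [5:b]
sources: [0:b]
N(rest) = Σ N(rest − s) over sources s of rest; N(one piece) = 1:
  size 1 → [6]=1
  size 2 → [5,6]=1
  size 3 → [2,5,6]=1  [3,5,6]=1  [4,5,6]=1
  size 4 → [2,3,5,6]=2  [2,4,5,6]=2  [3,4,5,6]=2
  size 5 → [1,2,3,5,6]=2  [2,3,4,5,6]=6
  first=0(b) contributes 8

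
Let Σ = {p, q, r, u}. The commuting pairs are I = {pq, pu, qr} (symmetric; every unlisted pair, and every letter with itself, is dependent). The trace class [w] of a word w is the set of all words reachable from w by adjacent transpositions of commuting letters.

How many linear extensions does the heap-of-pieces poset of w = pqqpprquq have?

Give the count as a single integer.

35

#0=p has no predecessor
#1=q has no predecessor
#2=q depends on [1:q]
#3=p depends on [0:p]
#4=p depends on [3:p]
#5=r depends on [4:p]
#6=q depends on [2:q]
#7=u depends on [5:r, 6:q]
#8=q depends on [7:u]
sources: [0:p, 1:q]
N(rest) = Σ N(rest − s) over sources s of rest; N(one piece) = 1:
  size 1 → [8]=1
  size 2 → [7,8]=1
  size 3 → [5,7,8]=1  [6,7,8]=1
  size 4 → [2,6,7,8]=1  [4,5,7,8]=1  [5,6,7,8]=2
  size 5 → [1,2,6,7,8]=1  [2,5,6,7,8]=3  [3,4,5,7,8]=1  [4,5,6,7,8]=3
  size 6 → [0,3,4,5,7,8]=1  [1,2,5,6,7,8]=4  [2,4,5,6,7,8]=6  [3,4,5,6,7,8]=4
  size 7 → [0,3,4,5,6,7,8]=5  [1,2,4,5,6,7,8]=10  [2,3,4,5,6,7,8]=10
  first=0(p) contributes 20
  first=1(q) contributes 15
|[w]| = 35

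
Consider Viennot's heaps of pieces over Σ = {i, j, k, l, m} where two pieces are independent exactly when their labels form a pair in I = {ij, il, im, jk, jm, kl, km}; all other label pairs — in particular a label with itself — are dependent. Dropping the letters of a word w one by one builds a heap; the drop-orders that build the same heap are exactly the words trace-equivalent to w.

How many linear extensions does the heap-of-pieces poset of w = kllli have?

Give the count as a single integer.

drop 0:k onto floor
drop 1:l onto floor
drop 2:l onto {1:l}
drop 3:l onto {2:l}
drop 4:i onto {0:k}
ground layer = {0:k, 1:l}
drop-orders for the pieces not yet dropped (sum over which currently-grounded one goes next):
  1 to go: {3} 1  {4} 1
  2 to go: {0,4} 1  {2,3} 1  {3,4} 2
  3 to go: {0,3,4} 3  {1,2,3} 1  {2,3,4} 3
  if 0:k drops first: 4 orders
  if 1:l drops first: 6 orders
heap linearizations: 10

10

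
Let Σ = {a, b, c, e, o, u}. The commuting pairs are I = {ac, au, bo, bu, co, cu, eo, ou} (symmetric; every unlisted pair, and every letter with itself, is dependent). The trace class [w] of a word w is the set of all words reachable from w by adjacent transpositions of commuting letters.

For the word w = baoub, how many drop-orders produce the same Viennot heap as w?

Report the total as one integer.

10

piece 0:b — minimal
piece 1:a rests on {0:b}
piece 2:o rests on {1:a}
piece 3:u — minimal
piece 4:b rests on {1:a}
minimal pieces: {0:b, 3:u}
ways to finish when only these pieces remain (= sum over removing one remaining piece with nothing left below it):
  1 left: {2}→1  {3}→1  {4}→1
  2 left: {2,3}→2  {2,4}→2  {3,4}→2
  3 left: {1,2,4}→2  {2,3,4}→6
  placing 0:b first → 8 extensions
  placing 3:u first → 2 extensions
total linear extensions = 10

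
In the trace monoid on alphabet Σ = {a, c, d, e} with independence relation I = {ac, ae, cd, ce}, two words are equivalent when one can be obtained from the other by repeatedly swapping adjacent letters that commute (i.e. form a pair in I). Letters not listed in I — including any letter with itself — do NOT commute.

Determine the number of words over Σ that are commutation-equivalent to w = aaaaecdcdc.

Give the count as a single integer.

600

piece 0:a — minimal
piece 1:a rests on {0:a}
piece 2:a rests on {1:a}
piece 3:a rests on {2:a}
piece 4:e — minimal
piece 5:c — minimal
piece 6:d rests on {3:a, 4:e}
piece 7:c rests on {5:c}
piece 8:d rests on {6:d}
piece 9:c rests on {7:c}
minimal pieces: {0:a, 4:e, 5:c}
ways to finish when only these pieces remain (= sum over removing one remaining piece with nothing left below it):
  1 left: {8}→1  {9}→1
  2 left: {6,8}→1  {7,9}→1  {8,9}→2
  3 left: {3,6,8}→1  {4,6,8}→1  {5,7,9}→1  {6,8,9}→3  {7,8,9}→3
  4 left: {2,3,6,8}→1  {3,4,6,8}→2  {3,6,8,9}→4  {4,6,8,9}→4  {5,7,8,9}→4  {6,7,8,9}→6
  5 left: {1,2,3,6,8}→1  {2,3,4,6,8}→3  {2,3,6,8,9}→5  {3,4,6,8,9}→10  {3,6,7,8,9}→10  {4,6,7,8,9}→10  {5,6,7,8,9}→10
  6 left: {0,1,2,3,6,8}→1  {1,2,3,4,6,8}→4  {1,2,3,6,8,9}→6  {2,3,4,6,8,9}→18  {2,3,6,7,8,9}→15  {3,4,6,7,8,9}→30  {3,5,6,7,8,9}→20  {4,5,6,7,8,9}→20
  7 left: {0,1,2,3,4,6,8}→5  {0,1,2,3,6,8,9}→7  {1,2,3,4,6,8,9}→28  {1,2,3,6,7,8,9}→21  {2,3,4,6,7,8,9}→63  {2,3,5,6,7,8,9}→35  {3,4,5,6,7,8,9}→70
  8 left: {0,1,2,3,4,6,8,9}→40  {0,1,2,3,6,7,8,9}→28  {1,2,3,4,6,7,8,9}→112  {1,2,3,5,6,7,8,9}→56  {2,3,4,5,6,7,8,9}→168
  placing 0:a first → 336 extensions
  placing 4:e first → 84 extensions
  placing 5:c first → 180 extensions
total linear extensions = 600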